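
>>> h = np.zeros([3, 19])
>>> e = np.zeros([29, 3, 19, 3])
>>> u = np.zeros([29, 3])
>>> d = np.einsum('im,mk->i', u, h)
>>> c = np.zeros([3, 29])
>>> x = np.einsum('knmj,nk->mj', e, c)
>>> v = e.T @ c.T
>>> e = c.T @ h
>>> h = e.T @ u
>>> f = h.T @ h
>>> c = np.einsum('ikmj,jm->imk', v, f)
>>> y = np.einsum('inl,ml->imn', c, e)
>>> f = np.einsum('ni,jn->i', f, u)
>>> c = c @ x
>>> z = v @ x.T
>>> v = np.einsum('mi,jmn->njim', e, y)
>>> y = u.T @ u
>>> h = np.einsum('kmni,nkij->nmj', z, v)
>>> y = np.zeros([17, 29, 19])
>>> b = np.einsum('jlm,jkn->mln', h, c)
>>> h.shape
(3, 19, 29)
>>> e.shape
(29, 19)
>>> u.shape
(29, 3)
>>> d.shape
(29,)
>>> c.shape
(3, 3, 3)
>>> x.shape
(19, 3)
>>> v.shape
(3, 3, 19, 29)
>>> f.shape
(3,)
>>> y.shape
(17, 29, 19)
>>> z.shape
(3, 19, 3, 19)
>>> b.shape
(29, 19, 3)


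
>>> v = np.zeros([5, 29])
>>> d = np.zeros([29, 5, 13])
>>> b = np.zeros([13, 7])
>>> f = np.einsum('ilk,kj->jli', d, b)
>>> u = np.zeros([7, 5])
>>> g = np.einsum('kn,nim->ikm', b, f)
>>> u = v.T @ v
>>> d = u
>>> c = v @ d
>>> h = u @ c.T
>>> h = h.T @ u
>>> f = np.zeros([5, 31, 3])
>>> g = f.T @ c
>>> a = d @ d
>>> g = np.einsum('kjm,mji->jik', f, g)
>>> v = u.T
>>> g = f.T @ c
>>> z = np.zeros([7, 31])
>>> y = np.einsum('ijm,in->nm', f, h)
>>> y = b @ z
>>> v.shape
(29, 29)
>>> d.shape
(29, 29)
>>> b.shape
(13, 7)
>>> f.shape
(5, 31, 3)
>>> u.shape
(29, 29)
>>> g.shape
(3, 31, 29)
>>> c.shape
(5, 29)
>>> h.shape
(5, 29)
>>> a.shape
(29, 29)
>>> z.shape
(7, 31)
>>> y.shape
(13, 31)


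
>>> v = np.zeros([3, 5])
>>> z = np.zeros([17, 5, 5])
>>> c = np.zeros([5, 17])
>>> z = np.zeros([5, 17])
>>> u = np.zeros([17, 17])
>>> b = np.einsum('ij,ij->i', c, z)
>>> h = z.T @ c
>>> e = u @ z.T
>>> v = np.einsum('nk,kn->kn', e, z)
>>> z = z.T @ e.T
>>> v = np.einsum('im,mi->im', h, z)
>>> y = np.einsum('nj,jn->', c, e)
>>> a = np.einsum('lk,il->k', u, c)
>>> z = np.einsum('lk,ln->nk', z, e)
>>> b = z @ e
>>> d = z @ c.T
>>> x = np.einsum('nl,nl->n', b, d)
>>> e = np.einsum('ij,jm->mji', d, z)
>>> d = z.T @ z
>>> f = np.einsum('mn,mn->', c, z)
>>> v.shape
(17, 17)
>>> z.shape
(5, 17)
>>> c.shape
(5, 17)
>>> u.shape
(17, 17)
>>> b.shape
(5, 5)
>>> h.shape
(17, 17)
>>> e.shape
(17, 5, 5)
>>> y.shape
()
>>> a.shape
(17,)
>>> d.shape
(17, 17)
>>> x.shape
(5,)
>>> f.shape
()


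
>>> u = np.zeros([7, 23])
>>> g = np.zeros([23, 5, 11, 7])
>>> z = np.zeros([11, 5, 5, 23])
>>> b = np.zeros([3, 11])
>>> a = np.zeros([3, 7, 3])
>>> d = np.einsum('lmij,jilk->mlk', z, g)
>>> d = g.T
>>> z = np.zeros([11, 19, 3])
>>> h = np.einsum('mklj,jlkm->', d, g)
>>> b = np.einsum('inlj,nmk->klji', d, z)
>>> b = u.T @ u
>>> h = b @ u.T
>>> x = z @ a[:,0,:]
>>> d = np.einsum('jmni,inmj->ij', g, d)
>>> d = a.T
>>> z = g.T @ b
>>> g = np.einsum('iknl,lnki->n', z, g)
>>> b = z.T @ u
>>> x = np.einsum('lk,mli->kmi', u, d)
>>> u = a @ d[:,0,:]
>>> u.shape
(3, 7, 3)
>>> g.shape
(5,)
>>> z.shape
(7, 11, 5, 23)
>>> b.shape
(23, 5, 11, 23)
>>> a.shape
(3, 7, 3)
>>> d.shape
(3, 7, 3)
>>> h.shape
(23, 7)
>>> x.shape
(23, 3, 3)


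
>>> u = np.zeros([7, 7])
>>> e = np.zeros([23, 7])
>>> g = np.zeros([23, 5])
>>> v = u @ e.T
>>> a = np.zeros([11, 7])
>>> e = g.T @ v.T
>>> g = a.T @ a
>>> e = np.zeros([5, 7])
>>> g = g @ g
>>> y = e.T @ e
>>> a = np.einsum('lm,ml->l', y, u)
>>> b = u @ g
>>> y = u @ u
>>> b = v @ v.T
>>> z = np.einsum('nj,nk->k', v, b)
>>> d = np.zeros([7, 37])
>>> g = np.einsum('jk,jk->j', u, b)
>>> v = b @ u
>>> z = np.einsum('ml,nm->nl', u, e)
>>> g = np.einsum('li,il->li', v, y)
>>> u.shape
(7, 7)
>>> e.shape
(5, 7)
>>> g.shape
(7, 7)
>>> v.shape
(7, 7)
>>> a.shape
(7,)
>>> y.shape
(7, 7)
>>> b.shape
(7, 7)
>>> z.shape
(5, 7)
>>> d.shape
(7, 37)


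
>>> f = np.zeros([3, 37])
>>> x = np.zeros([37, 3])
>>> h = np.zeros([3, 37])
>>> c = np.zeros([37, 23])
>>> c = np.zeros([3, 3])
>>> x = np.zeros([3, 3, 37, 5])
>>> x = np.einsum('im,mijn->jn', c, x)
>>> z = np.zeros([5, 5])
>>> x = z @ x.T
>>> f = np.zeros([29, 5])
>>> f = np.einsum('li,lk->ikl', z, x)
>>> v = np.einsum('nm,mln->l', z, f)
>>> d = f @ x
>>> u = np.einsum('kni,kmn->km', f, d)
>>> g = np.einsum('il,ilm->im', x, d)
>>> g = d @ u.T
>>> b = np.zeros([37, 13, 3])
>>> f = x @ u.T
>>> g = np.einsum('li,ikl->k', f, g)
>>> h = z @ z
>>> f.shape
(5, 5)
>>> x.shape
(5, 37)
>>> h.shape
(5, 5)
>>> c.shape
(3, 3)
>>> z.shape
(5, 5)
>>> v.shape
(37,)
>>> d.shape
(5, 37, 37)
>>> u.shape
(5, 37)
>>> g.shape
(37,)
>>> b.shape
(37, 13, 3)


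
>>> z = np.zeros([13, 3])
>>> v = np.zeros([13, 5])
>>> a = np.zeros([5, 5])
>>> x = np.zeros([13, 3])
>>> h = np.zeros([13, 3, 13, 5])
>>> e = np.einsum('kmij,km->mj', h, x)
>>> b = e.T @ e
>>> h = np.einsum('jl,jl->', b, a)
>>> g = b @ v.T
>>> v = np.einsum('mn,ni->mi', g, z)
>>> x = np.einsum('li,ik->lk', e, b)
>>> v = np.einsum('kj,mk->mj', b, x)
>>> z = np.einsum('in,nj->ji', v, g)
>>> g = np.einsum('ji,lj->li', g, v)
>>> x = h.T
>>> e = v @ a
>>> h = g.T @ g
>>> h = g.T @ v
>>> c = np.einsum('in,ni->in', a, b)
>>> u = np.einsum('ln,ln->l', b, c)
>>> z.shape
(13, 3)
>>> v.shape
(3, 5)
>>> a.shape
(5, 5)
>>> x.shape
()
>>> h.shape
(13, 5)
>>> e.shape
(3, 5)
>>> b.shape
(5, 5)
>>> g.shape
(3, 13)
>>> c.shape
(5, 5)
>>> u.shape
(5,)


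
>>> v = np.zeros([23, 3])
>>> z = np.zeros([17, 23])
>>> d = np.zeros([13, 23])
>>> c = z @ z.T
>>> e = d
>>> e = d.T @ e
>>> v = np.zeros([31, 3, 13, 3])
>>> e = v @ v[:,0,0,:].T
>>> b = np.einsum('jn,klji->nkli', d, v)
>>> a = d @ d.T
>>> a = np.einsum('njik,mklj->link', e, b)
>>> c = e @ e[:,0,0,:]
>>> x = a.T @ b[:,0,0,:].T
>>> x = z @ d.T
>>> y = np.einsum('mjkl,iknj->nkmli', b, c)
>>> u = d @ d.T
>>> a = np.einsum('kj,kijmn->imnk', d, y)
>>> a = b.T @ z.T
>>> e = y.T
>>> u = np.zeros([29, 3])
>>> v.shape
(31, 3, 13, 3)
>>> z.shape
(17, 23)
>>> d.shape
(13, 23)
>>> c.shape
(31, 3, 13, 31)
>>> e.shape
(31, 3, 23, 3, 13)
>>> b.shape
(23, 31, 3, 3)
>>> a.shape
(3, 3, 31, 17)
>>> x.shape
(17, 13)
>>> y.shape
(13, 3, 23, 3, 31)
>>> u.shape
(29, 3)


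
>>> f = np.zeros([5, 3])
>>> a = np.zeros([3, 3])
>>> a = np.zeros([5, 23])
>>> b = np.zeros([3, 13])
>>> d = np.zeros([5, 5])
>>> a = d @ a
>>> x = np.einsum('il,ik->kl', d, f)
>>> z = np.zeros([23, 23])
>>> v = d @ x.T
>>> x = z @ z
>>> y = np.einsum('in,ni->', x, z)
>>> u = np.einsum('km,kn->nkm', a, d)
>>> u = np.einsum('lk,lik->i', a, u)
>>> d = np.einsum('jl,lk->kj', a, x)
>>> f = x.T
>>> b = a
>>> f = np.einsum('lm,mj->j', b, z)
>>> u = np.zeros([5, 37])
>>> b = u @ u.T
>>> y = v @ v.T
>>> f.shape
(23,)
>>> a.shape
(5, 23)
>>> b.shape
(5, 5)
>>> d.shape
(23, 5)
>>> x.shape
(23, 23)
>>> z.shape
(23, 23)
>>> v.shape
(5, 3)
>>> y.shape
(5, 5)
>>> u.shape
(5, 37)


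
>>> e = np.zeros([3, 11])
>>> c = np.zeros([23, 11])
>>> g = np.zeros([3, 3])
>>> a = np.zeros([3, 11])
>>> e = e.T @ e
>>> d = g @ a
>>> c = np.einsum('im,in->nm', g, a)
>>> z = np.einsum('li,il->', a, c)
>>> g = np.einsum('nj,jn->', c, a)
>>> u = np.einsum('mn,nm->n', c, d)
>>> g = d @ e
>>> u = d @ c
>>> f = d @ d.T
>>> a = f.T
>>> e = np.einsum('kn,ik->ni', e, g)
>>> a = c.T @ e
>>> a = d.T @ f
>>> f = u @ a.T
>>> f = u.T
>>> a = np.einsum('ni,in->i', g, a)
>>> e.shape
(11, 3)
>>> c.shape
(11, 3)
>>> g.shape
(3, 11)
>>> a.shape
(11,)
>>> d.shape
(3, 11)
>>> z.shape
()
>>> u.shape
(3, 3)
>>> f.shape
(3, 3)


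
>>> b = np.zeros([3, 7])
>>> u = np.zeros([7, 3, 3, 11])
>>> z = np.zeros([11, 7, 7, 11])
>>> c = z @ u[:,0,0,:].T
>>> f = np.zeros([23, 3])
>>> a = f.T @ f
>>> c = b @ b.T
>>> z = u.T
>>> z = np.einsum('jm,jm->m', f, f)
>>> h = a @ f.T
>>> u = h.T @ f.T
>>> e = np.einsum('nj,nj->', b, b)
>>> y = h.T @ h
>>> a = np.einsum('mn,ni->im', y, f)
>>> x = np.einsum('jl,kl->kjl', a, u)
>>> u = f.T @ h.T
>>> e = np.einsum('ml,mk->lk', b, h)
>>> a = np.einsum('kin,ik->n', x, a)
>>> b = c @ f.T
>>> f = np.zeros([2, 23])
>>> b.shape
(3, 23)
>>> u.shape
(3, 3)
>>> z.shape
(3,)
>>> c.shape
(3, 3)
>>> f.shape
(2, 23)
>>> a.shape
(23,)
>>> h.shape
(3, 23)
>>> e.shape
(7, 23)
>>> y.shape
(23, 23)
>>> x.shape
(23, 3, 23)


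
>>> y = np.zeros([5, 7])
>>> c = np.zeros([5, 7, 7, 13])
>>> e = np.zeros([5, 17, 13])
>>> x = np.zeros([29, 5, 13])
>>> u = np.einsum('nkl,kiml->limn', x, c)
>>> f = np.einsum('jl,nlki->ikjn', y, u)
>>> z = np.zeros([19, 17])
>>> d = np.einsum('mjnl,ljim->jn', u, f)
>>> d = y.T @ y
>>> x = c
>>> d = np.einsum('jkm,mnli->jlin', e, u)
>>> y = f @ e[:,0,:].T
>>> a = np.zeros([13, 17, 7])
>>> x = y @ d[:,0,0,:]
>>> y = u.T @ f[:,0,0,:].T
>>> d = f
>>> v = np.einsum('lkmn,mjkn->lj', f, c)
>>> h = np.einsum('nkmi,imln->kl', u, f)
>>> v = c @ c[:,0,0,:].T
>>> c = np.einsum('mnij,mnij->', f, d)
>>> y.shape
(29, 7, 7, 29)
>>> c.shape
()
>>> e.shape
(5, 17, 13)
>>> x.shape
(29, 7, 5, 7)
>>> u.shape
(13, 7, 7, 29)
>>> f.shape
(29, 7, 5, 13)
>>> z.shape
(19, 17)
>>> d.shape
(29, 7, 5, 13)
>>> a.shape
(13, 17, 7)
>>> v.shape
(5, 7, 7, 5)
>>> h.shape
(7, 5)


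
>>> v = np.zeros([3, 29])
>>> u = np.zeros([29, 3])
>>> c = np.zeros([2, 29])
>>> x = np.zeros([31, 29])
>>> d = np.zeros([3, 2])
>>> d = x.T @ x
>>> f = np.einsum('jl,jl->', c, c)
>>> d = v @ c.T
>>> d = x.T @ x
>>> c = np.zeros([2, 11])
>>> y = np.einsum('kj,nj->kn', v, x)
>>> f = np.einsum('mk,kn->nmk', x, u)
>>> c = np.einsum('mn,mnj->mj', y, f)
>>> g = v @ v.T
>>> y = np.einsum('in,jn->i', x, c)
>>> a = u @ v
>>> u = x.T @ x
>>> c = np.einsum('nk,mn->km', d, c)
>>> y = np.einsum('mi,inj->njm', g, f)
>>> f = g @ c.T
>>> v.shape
(3, 29)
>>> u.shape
(29, 29)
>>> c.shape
(29, 3)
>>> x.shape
(31, 29)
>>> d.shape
(29, 29)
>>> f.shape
(3, 29)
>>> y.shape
(31, 29, 3)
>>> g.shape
(3, 3)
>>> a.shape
(29, 29)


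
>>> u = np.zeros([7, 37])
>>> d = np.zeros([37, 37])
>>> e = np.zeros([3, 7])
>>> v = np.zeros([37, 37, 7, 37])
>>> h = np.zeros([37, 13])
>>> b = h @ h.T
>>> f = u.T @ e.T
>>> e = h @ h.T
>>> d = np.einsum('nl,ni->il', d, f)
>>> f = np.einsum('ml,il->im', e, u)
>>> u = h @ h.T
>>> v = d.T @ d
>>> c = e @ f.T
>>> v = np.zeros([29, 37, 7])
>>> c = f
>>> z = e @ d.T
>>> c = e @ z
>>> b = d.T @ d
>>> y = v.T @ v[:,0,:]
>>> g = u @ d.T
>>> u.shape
(37, 37)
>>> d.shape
(3, 37)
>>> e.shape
(37, 37)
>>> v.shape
(29, 37, 7)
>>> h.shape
(37, 13)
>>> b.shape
(37, 37)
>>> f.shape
(7, 37)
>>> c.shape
(37, 3)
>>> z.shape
(37, 3)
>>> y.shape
(7, 37, 7)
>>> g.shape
(37, 3)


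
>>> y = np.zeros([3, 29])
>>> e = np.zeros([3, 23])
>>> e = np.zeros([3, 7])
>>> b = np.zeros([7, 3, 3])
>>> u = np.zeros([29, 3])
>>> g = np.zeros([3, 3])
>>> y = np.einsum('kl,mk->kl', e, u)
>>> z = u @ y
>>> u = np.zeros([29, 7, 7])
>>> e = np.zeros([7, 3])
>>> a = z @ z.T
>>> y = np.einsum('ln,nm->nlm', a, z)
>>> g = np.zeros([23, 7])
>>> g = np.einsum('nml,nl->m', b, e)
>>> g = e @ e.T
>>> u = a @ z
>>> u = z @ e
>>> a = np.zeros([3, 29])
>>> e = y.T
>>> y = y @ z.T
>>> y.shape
(29, 29, 29)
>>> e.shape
(7, 29, 29)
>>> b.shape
(7, 3, 3)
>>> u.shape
(29, 3)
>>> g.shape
(7, 7)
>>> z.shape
(29, 7)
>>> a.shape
(3, 29)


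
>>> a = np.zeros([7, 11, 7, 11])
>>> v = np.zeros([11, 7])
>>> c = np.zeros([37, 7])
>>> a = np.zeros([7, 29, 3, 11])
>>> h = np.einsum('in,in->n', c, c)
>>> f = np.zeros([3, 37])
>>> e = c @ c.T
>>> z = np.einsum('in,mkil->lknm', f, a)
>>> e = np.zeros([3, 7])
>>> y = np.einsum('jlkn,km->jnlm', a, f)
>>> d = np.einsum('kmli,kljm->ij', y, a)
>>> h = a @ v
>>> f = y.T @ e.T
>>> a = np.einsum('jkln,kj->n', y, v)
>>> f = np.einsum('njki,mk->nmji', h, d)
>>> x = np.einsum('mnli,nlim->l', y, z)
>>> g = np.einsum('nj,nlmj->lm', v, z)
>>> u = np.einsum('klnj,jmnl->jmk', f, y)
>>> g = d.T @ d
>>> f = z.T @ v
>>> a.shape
(37,)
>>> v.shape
(11, 7)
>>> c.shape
(37, 7)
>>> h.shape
(7, 29, 3, 7)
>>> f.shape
(7, 37, 29, 7)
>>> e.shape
(3, 7)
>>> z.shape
(11, 29, 37, 7)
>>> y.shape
(7, 11, 29, 37)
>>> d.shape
(37, 3)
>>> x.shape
(29,)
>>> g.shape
(3, 3)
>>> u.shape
(7, 11, 7)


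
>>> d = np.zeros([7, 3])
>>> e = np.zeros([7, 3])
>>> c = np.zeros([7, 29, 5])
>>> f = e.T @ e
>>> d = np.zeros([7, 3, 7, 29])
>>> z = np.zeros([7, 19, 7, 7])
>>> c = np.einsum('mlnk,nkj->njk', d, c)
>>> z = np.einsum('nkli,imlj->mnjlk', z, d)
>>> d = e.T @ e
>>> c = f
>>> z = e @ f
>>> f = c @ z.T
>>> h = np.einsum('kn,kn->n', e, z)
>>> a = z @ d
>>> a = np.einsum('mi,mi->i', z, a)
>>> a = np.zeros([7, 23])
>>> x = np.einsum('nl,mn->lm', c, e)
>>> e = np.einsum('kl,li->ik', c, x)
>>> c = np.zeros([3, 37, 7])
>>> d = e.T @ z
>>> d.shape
(3, 3)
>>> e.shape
(7, 3)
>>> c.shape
(3, 37, 7)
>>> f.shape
(3, 7)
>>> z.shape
(7, 3)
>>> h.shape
(3,)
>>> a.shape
(7, 23)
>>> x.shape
(3, 7)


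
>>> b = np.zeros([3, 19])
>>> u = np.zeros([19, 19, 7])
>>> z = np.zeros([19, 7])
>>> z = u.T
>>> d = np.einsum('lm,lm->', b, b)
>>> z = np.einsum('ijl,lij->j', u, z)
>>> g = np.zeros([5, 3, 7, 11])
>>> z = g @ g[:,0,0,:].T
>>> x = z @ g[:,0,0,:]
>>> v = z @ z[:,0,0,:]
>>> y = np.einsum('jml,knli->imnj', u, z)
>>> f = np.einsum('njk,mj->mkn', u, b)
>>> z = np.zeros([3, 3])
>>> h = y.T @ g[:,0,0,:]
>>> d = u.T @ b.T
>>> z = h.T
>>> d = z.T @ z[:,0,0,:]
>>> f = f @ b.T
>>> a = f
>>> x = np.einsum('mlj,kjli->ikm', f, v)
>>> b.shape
(3, 19)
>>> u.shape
(19, 19, 7)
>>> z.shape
(11, 19, 3, 19)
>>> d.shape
(19, 3, 19, 19)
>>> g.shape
(5, 3, 7, 11)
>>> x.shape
(5, 5, 3)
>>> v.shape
(5, 3, 7, 5)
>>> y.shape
(5, 19, 3, 19)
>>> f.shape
(3, 7, 3)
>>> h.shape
(19, 3, 19, 11)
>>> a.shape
(3, 7, 3)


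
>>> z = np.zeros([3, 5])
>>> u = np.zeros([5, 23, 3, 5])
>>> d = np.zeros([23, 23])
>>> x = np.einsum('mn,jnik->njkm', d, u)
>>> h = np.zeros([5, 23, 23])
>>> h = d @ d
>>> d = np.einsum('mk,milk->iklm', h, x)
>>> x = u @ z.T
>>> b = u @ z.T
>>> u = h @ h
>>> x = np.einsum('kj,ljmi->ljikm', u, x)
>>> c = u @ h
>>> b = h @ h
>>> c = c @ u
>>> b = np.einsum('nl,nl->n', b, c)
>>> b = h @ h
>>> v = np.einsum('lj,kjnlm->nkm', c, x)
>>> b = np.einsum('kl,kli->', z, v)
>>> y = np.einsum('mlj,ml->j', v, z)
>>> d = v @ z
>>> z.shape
(3, 5)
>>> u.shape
(23, 23)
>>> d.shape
(3, 5, 5)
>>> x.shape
(5, 23, 3, 23, 3)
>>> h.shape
(23, 23)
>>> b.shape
()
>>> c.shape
(23, 23)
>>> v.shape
(3, 5, 3)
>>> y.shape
(3,)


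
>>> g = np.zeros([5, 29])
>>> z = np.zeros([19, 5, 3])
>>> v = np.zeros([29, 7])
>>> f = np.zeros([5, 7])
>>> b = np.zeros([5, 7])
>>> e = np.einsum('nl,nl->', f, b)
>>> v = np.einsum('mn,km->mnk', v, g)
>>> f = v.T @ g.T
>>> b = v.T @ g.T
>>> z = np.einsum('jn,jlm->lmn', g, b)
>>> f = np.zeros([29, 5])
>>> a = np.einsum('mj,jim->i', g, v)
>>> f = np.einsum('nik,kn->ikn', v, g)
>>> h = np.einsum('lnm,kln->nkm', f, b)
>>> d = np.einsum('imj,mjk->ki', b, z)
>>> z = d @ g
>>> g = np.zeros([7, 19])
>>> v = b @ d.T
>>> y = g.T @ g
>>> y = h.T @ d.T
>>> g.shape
(7, 19)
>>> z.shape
(29, 29)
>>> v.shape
(5, 7, 29)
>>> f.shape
(7, 5, 29)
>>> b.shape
(5, 7, 5)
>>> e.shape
()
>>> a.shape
(7,)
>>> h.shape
(5, 5, 29)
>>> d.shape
(29, 5)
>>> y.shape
(29, 5, 29)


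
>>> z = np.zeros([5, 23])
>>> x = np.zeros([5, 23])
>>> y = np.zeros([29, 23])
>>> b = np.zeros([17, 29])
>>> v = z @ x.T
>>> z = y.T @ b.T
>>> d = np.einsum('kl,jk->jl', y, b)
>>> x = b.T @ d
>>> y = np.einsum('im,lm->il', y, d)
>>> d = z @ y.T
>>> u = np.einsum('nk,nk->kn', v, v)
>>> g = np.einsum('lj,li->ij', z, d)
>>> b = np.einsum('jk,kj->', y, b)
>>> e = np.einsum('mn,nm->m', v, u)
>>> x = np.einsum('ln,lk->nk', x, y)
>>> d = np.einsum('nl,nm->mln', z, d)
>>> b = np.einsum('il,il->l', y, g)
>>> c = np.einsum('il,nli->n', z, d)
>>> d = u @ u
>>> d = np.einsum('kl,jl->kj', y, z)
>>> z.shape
(23, 17)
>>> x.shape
(23, 17)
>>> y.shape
(29, 17)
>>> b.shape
(17,)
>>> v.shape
(5, 5)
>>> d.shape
(29, 23)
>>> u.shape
(5, 5)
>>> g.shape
(29, 17)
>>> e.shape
(5,)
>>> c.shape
(29,)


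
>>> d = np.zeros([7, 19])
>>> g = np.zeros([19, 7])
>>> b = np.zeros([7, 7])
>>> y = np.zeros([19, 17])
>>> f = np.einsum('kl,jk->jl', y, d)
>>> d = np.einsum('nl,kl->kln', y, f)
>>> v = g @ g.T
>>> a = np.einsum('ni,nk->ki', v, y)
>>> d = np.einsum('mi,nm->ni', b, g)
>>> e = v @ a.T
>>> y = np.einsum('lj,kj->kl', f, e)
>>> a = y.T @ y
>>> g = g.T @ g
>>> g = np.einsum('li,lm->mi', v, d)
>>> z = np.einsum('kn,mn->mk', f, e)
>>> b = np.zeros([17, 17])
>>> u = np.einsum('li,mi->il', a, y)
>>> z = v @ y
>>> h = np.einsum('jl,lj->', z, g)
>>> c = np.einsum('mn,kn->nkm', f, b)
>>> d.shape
(19, 7)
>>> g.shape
(7, 19)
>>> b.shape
(17, 17)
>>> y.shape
(19, 7)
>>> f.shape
(7, 17)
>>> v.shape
(19, 19)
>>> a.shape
(7, 7)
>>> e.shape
(19, 17)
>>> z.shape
(19, 7)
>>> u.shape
(7, 7)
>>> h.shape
()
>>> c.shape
(17, 17, 7)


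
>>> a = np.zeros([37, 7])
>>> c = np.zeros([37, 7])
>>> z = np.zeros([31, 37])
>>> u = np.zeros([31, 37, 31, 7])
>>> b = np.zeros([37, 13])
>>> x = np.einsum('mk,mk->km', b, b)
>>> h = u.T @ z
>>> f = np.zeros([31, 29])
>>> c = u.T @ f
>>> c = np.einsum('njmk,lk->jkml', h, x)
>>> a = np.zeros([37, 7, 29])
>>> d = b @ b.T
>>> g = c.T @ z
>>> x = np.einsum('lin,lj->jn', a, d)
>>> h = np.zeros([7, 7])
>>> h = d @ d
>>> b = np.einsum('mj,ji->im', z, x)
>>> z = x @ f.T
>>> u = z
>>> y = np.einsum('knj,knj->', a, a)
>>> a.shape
(37, 7, 29)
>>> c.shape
(31, 37, 37, 13)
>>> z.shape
(37, 31)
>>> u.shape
(37, 31)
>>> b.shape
(29, 31)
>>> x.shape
(37, 29)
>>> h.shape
(37, 37)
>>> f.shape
(31, 29)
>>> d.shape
(37, 37)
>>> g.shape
(13, 37, 37, 37)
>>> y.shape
()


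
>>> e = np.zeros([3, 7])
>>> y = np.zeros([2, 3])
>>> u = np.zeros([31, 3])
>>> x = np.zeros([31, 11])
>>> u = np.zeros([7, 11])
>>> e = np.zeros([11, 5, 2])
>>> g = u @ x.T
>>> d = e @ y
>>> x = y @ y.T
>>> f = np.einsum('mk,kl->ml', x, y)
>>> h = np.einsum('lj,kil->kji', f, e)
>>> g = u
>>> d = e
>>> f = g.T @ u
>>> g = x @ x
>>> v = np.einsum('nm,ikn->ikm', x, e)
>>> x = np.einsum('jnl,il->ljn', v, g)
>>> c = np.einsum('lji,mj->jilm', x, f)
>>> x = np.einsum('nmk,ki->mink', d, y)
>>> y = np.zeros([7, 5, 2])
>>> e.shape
(11, 5, 2)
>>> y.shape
(7, 5, 2)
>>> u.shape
(7, 11)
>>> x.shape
(5, 3, 11, 2)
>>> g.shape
(2, 2)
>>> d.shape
(11, 5, 2)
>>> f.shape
(11, 11)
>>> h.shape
(11, 3, 5)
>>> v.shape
(11, 5, 2)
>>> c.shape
(11, 5, 2, 11)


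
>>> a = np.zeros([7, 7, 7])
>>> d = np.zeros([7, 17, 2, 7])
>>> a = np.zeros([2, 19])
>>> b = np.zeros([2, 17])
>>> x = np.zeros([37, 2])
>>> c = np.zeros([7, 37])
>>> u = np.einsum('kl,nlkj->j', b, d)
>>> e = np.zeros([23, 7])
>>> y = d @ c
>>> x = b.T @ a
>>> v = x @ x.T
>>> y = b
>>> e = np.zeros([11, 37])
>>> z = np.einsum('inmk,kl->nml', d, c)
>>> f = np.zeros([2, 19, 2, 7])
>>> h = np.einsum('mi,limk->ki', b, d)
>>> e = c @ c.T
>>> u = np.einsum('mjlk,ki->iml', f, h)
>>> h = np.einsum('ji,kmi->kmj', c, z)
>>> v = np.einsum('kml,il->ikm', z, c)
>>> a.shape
(2, 19)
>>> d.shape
(7, 17, 2, 7)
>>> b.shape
(2, 17)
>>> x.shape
(17, 19)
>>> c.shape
(7, 37)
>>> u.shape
(17, 2, 2)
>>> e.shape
(7, 7)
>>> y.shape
(2, 17)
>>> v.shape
(7, 17, 2)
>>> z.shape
(17, 2, 37)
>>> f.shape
(2, 19, 2, 7)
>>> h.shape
(17, 2, 7)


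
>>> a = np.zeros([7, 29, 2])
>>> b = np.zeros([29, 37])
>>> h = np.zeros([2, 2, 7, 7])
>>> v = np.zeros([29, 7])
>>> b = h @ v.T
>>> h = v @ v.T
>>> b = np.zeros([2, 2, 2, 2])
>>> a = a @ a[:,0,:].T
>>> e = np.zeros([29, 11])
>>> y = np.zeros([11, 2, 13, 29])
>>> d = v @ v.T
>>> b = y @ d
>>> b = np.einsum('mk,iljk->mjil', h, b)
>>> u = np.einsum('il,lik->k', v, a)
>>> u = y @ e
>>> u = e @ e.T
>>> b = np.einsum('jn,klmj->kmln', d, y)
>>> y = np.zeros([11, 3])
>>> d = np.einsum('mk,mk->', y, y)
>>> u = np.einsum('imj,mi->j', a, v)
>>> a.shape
(7, 29, 7)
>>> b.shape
(11, 13, 2, 29)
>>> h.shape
(29, 29)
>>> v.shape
(29, 7)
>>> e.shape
(29, 11)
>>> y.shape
(11, 3)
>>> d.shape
()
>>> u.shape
(7,)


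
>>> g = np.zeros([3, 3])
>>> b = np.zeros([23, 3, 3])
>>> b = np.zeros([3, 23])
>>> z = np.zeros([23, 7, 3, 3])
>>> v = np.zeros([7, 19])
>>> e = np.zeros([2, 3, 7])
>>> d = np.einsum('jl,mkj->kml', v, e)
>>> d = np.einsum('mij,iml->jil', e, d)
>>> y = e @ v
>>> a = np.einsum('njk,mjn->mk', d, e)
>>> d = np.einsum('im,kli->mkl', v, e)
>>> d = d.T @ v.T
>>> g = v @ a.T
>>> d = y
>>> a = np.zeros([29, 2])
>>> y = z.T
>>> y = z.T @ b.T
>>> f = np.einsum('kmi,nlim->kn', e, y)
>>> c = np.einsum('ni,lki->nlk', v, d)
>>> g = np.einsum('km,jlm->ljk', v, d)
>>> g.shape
(3, 2, 7)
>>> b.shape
(3, 23)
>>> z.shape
(23, 7, 3, 3)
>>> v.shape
(7, 19)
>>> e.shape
(2, 3, 7)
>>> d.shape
(2, 3, 19)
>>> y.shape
(3, 3, 7, 3)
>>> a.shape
(29, 2)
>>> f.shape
(2, 3)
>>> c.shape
(7, 2, 3)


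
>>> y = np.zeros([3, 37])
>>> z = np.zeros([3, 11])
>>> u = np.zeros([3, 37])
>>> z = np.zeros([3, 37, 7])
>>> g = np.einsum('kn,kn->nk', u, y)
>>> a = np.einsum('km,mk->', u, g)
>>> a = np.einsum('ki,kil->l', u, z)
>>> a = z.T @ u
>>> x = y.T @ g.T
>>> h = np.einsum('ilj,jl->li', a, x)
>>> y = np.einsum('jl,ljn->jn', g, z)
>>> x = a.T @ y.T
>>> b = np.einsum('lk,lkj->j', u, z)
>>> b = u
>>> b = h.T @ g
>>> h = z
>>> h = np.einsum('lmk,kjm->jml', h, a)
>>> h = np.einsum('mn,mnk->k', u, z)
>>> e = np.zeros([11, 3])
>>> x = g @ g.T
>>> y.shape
(37, 7)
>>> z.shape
(3, 37, 7)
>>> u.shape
(3, 37)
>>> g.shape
(37, 3)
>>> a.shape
(7, 37, 37)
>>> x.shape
(37, 37)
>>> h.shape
(7,)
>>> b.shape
(7, 3)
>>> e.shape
(11, 3)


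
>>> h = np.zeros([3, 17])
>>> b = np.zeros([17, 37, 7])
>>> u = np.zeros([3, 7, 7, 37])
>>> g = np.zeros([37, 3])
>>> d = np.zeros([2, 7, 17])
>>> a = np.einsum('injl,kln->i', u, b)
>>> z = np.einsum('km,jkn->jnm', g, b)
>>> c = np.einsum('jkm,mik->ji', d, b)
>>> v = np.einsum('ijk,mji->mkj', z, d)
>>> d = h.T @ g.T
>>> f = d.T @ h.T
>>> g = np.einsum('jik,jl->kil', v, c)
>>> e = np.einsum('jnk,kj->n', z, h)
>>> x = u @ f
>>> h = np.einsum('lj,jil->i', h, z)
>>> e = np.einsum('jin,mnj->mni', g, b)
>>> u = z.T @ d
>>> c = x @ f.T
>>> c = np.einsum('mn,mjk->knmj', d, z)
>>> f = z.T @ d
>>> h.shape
(7,)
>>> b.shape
(17, 37, 7)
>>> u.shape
(3, 7, 37)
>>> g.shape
(7, 3, 37)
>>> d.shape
(17, 37)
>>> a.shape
(3,)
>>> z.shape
(17, 7, 3)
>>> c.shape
(3, 37, 17, 7)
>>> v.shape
(2, 3, 7)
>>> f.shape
(3, 7, 37)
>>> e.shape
(17, 37, 3)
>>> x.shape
(3, 7, 7, 3)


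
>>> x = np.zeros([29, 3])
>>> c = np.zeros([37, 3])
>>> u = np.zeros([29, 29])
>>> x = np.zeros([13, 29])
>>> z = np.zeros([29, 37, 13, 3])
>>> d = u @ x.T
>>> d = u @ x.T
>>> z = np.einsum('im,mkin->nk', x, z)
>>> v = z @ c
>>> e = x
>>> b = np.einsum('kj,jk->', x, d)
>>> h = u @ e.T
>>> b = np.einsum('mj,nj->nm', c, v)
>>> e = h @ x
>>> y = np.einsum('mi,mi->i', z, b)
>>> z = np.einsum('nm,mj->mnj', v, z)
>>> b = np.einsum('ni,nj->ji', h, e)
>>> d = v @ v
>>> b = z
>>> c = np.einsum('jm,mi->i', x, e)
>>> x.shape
(13, 29)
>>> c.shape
(29,)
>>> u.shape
(29, 29)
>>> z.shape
(3, 3, 37)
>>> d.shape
(3, 3)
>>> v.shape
(3, 3)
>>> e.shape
(29, 29)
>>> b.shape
(3, 3, 37)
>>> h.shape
(29, 13)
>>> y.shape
(37,)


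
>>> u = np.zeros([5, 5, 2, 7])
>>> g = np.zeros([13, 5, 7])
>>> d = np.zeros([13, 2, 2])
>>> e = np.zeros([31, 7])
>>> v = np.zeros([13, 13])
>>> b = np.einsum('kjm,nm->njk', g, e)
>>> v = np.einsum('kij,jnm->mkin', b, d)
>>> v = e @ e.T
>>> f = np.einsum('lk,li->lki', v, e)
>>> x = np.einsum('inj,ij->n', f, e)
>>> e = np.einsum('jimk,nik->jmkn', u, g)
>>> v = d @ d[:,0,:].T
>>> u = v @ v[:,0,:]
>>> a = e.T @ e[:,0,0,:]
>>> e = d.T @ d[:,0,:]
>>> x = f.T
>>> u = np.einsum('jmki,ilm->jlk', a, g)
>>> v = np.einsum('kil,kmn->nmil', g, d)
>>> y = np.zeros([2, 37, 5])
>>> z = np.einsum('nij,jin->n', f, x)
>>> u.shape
(13, 5, 2)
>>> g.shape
(13, 5, 7)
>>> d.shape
(13, 2, 2)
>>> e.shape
(2, 2, 2)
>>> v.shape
(2, 2, 5, 7)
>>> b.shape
(31, 5, 13)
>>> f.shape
(31, 31, 7)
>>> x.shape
(7, 31, 31)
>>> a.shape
(13, 7, 2, 13)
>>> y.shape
(2, 37, 5)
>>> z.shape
(31,)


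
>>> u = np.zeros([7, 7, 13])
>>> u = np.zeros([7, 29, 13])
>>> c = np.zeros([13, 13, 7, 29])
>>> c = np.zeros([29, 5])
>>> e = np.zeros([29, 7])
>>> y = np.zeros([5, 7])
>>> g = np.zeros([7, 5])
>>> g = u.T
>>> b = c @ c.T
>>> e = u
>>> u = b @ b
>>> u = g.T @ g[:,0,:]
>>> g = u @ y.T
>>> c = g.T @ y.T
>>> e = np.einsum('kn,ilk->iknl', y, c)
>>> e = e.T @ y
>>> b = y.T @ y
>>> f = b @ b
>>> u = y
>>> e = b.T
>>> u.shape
(5, 7)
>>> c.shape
(5, 29, 5)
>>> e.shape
(7, 7)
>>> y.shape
(5, 7)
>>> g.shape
(7, 29, 5)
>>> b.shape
(7, 7)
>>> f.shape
(7, 7)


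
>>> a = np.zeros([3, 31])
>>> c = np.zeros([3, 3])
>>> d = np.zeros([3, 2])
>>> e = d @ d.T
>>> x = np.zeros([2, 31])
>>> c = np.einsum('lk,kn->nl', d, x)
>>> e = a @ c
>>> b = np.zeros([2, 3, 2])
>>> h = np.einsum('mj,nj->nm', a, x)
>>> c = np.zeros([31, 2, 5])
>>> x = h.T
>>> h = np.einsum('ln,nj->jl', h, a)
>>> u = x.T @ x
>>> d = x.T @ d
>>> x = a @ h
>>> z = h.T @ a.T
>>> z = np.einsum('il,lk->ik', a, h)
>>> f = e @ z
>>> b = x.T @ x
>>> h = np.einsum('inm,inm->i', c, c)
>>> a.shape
(3, 31)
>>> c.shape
(31, 2, 5)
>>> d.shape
(2, 2)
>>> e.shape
(3, 3)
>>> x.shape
(3, 2)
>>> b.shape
(2, 2)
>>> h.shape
(31,)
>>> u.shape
(2, 2)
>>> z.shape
(3, 2)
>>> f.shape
(3, 2)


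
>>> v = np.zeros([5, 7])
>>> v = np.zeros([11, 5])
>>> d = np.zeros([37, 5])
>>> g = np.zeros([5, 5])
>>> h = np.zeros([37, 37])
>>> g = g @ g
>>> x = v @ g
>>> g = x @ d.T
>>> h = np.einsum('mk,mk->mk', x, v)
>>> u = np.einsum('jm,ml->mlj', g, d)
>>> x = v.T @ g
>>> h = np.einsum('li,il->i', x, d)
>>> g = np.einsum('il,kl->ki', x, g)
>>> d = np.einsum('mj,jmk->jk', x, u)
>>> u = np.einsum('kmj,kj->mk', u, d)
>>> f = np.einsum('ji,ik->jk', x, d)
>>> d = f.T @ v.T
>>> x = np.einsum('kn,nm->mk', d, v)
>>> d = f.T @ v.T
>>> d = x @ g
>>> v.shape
(11, 5)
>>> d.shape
(5, 5)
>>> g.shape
(11, 5)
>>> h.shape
(37,)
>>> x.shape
(5, 11)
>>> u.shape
(5, 37)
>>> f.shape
(5, 11)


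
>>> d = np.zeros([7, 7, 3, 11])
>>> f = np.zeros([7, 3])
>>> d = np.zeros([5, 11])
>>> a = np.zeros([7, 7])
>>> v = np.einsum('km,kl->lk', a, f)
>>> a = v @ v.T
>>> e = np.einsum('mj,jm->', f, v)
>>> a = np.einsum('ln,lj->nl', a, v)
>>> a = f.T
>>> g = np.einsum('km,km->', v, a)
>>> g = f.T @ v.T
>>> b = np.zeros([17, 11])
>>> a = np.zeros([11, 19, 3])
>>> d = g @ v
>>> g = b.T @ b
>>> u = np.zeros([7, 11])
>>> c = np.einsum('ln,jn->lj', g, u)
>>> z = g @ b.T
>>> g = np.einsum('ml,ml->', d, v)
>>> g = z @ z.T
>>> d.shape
(3, 7)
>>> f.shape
(7, 3)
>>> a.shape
(11, 19, 3)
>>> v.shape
(3, 7)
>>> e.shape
()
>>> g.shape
(11, 11)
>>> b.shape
(17, 11)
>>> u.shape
(7, 11)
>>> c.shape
(11, 7)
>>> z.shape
(11, 17)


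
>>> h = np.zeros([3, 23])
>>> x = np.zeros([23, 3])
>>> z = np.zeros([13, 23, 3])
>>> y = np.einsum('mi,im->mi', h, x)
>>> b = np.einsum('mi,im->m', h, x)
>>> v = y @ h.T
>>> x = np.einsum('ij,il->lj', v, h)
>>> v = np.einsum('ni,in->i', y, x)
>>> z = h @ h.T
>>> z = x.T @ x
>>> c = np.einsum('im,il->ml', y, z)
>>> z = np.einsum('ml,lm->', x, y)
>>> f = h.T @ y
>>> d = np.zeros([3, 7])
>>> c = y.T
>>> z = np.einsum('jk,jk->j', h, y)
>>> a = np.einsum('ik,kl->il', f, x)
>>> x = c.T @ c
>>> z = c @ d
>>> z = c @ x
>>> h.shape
(3, 23)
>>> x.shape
(3, 3)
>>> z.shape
(23, 3)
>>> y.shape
(3, 23)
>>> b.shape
(3,)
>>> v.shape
(23,)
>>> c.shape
(23, 3)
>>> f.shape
(23, 23)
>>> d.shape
(3, 7)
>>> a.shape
(23, 3)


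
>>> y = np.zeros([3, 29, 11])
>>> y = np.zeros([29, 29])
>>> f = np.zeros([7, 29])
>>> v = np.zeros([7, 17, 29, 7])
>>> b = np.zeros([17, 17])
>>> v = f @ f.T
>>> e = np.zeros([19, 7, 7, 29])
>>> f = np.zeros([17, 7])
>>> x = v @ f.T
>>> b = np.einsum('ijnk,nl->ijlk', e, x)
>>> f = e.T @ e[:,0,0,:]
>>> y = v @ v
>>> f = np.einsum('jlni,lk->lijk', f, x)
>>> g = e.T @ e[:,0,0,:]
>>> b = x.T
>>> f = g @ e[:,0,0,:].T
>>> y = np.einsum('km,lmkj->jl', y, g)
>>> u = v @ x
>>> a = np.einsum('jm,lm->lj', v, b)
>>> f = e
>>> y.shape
(29, 29)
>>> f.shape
(19, 7, 7, 29)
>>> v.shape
(7, 7)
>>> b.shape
(17, 7)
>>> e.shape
(19, 7, 7, 29)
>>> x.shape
(7, 17)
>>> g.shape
(29, 7, 7, 29)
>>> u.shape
(7, 17)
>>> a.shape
(17, 7)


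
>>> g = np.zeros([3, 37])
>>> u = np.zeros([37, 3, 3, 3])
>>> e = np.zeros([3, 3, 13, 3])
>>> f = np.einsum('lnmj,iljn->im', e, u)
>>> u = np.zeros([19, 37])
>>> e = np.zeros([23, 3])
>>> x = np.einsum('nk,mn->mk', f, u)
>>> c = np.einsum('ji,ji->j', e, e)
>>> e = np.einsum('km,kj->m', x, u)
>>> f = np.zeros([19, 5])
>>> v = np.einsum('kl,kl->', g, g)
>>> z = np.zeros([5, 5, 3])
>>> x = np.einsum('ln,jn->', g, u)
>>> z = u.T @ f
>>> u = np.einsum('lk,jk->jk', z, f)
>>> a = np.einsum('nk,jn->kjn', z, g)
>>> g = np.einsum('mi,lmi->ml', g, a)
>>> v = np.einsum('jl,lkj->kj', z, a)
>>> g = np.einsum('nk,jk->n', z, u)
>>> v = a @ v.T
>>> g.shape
(37,)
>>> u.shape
(19, 5)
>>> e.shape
(13,)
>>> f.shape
(19, 5)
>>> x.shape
()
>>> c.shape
(23,)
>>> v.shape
(5, 3, 3)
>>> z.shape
(37, 5)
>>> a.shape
(5, 3, 37)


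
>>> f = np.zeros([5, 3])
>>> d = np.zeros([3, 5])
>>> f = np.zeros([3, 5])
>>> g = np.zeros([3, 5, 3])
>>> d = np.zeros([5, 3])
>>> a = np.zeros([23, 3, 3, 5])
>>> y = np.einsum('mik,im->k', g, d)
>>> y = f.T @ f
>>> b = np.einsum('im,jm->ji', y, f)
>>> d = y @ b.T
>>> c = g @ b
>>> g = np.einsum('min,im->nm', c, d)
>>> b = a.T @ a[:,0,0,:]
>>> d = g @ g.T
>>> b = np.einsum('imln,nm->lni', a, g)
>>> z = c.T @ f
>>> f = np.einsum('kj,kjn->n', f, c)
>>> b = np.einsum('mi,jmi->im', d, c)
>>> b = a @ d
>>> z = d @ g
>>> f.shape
(5,)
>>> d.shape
(5, 5)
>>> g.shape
(5, 3)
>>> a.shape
(23, 3, 3, 5)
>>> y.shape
(5, 5)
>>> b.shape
(23, 3, 3, 5)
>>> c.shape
(3, 5, 5)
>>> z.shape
(5, 3)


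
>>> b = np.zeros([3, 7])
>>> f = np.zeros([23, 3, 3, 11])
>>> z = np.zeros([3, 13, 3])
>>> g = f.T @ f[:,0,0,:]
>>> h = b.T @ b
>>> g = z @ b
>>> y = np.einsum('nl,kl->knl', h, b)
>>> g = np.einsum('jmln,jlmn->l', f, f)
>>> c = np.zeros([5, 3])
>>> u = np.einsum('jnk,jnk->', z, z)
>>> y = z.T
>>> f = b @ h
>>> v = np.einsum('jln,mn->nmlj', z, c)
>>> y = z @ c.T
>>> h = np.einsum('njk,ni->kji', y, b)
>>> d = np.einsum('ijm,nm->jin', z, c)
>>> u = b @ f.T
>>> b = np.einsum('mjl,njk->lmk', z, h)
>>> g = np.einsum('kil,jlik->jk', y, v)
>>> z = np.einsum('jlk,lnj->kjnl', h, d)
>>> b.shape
(3, 3, 7)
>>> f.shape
(3, 7)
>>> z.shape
(7, 5, 3, 13)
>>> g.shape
(3, 3)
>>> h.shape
(5, 13, 7)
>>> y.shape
(3, 13, 5)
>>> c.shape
(5, 3)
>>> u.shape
(3, 3)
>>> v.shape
(3, 5, 13, 3)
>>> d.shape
(13, 3, 5)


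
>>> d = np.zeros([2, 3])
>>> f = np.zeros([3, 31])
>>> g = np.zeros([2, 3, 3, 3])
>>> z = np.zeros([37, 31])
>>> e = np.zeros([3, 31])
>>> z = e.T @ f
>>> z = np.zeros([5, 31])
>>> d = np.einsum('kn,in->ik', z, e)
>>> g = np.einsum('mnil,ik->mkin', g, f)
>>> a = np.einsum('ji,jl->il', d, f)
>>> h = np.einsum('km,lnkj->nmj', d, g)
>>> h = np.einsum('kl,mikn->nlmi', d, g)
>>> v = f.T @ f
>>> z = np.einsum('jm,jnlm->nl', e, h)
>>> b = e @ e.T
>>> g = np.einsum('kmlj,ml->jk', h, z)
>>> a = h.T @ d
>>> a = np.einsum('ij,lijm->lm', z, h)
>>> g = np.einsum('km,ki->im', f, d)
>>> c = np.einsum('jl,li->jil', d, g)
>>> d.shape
(3, 5)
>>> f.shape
(3, 31)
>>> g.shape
(5, 31)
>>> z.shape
(5, 2)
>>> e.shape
(3, 31)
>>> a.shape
(3, 31)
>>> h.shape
(3, 5, 2, 31)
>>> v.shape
(31, 31)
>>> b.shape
(3, 3)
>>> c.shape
(3, 31, 5)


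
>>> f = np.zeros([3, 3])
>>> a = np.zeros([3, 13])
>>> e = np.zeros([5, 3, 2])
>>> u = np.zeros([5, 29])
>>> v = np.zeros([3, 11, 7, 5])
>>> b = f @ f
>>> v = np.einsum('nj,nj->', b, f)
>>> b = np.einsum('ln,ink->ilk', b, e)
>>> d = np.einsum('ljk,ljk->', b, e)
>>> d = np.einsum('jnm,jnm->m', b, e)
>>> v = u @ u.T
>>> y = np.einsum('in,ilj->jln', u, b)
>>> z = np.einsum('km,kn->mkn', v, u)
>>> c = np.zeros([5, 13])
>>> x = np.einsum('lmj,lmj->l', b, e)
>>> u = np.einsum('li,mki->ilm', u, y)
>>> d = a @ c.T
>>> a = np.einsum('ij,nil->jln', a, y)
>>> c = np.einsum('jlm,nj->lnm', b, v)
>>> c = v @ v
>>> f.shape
(3, 3)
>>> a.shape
(13, 29, 2)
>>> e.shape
(5, 3, 2)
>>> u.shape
(29, 5, 2)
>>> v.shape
(5, 5)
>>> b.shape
(5, 3, 2)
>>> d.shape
(3, 5)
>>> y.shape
(2, 3, 29)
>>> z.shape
(5, 5, 29)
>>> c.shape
(5, 5)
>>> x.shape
(5,)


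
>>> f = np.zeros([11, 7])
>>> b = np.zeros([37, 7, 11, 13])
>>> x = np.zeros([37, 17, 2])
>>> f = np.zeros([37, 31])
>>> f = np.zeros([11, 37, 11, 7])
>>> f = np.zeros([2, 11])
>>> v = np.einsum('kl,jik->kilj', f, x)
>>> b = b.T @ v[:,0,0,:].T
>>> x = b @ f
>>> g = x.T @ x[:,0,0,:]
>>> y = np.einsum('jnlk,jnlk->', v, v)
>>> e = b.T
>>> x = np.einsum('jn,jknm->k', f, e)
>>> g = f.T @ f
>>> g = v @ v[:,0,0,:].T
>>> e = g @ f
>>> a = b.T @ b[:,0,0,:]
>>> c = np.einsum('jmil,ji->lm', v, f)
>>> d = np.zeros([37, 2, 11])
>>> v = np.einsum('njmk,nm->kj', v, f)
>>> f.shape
(2, 11)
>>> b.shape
(13, 11, 7, 2)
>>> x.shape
(7,)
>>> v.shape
(37, 17)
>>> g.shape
(2, 17, 11, 2)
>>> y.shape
()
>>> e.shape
(2, 17, 11, 11)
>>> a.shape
(2, 7, 11, 2)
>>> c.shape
(37, 17)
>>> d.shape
(37, 2, 11)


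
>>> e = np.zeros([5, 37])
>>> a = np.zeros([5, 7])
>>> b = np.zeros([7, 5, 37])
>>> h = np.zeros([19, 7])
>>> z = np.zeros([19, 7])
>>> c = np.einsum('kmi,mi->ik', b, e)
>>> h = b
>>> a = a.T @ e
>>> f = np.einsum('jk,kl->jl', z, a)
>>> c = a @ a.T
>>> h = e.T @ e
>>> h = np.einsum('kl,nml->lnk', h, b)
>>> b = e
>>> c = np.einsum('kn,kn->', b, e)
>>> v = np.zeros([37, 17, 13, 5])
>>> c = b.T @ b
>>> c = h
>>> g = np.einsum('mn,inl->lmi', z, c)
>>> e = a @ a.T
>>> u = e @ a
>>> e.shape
(7, 7)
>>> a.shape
(7, 37)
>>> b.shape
(5, 37)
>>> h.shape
(37, 7, 37)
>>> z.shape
(19, 7)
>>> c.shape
(37, 7, 37)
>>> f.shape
(19, 37)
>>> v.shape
(37, 17, 13, 5)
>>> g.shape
(37, 19, 37)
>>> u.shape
(7, 37)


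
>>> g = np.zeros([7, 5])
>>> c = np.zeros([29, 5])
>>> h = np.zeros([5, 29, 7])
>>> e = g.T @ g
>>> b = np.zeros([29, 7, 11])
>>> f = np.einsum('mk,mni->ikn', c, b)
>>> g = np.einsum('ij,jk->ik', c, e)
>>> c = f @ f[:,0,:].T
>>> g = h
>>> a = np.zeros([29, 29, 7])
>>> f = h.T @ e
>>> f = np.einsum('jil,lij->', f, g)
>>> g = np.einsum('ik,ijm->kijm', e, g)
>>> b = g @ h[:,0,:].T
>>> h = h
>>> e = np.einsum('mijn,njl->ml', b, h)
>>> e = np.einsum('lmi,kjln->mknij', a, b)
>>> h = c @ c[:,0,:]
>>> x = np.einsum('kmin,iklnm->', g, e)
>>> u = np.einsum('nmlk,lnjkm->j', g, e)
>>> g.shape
(5, 5, 29, 7)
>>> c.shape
(11, 5, 11)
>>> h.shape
(11, 5, 11)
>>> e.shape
(29, 5, 5, 7, 5)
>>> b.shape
(5, 5, 29, 5)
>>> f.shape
()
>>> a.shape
(29, 29, 7)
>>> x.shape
()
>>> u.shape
(5,)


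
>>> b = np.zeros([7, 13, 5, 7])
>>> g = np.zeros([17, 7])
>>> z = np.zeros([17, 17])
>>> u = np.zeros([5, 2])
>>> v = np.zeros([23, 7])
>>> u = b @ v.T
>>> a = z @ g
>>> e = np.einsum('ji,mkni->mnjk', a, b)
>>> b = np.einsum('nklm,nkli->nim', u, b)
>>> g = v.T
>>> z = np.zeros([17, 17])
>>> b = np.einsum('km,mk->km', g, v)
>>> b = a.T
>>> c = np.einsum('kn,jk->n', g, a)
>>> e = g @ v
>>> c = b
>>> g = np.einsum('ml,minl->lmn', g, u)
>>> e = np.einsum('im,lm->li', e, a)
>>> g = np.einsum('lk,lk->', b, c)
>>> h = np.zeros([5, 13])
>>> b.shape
(7, 17)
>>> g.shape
()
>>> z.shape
(17, 17)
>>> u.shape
(7, 13, 5, 23)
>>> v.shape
(23, 7)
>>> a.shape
(17, 7)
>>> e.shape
(17, 7)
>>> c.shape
(7, 17)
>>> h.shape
(5, 13)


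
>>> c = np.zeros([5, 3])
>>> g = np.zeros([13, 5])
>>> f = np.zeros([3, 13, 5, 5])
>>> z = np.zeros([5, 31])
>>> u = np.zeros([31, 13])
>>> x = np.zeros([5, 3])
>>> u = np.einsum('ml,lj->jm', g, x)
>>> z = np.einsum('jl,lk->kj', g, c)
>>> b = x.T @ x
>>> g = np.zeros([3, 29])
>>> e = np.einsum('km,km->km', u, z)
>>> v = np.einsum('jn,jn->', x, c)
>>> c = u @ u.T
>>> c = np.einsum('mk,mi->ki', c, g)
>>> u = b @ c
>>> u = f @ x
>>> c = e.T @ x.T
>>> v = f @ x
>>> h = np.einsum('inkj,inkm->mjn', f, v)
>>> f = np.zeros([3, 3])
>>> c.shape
(13, 5)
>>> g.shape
(3, 29)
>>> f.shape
(3, 3)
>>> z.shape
(3, 13)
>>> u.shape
(3, 13, 5, 3)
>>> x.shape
(5, 3)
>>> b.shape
(3, 3)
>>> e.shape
(3, 13)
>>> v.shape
(3, 13, 5, 3)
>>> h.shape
(3, 5, 13)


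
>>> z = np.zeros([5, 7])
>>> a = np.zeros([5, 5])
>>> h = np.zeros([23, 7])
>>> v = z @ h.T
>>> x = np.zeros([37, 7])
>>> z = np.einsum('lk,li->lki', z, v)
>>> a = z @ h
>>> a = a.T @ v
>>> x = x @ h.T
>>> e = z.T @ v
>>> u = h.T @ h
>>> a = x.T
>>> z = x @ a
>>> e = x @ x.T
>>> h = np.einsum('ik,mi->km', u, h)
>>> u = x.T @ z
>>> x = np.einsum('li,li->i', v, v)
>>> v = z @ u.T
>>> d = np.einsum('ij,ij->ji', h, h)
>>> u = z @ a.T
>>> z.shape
(37, 37)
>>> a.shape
(23, 37)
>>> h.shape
(7, 23)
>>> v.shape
(37, 23)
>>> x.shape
(23,)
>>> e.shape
(37, 37)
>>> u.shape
(37, 23)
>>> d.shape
(23, 7)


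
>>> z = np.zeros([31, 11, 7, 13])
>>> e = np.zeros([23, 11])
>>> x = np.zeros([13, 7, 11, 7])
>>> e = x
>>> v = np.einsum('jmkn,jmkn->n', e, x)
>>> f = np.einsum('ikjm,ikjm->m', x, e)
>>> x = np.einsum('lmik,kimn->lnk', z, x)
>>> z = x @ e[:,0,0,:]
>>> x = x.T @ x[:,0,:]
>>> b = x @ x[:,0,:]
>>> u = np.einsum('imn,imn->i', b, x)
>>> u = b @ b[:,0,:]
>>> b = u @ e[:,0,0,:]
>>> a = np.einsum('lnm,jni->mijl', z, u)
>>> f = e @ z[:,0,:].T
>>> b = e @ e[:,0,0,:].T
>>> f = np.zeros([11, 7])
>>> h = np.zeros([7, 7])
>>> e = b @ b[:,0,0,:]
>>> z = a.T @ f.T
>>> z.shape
(31, 13, 13, 11)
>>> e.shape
(13, 7, 11, 13)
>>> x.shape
(13, 7, 13)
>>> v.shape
(7,)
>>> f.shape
(11, 7)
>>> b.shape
(13, 7, 11, 13)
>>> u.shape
(13, 7, 13)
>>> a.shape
(7, 13, 13, 31)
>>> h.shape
(7, 7)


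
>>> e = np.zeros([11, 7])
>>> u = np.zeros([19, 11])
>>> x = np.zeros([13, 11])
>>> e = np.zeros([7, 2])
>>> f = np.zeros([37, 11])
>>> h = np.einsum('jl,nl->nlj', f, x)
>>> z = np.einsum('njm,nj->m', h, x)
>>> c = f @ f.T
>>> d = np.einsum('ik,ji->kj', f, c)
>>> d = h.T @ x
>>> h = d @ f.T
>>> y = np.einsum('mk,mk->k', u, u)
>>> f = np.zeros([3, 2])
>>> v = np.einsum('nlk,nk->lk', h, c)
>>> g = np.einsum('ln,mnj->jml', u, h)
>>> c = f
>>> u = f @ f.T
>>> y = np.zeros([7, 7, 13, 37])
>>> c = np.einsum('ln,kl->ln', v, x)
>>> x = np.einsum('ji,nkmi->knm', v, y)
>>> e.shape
(7, 2)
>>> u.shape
(3, 3)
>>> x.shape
(7, 7, 13)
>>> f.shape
(3, 2)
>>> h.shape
(37, 11, 37)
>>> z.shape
(37,)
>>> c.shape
(11, 37)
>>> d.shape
(37, 11, 11)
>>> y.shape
(7, 7, 13, 37)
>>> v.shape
(11, 37)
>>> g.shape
(37, 37, 19)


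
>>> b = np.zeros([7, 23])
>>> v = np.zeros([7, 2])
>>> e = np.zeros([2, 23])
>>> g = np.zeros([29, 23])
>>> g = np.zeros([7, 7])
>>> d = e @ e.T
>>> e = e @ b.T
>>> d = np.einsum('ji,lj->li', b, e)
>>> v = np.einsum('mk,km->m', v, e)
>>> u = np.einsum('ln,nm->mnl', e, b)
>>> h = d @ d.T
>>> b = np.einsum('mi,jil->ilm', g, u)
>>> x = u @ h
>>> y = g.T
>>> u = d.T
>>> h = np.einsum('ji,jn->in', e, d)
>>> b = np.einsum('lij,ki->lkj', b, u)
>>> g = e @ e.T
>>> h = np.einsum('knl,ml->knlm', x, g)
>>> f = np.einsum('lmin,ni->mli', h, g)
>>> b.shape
(7, 23, 7)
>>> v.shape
(7,)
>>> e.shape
(2, 7)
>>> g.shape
(2, 2)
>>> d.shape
(2, 23)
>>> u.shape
(23, 2)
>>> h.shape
(23, 7, 2, 2)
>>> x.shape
(23, 7, 2)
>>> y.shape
(7, 7)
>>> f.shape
(7, 23, 2)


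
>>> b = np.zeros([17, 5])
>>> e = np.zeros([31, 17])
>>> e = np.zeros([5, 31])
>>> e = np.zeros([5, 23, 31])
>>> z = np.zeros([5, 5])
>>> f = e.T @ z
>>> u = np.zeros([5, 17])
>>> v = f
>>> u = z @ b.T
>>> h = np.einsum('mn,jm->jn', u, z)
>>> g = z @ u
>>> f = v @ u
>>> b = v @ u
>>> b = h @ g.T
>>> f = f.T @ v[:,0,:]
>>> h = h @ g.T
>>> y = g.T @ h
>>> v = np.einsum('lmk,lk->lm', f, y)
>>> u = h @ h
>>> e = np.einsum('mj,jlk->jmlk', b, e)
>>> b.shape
(5, 5)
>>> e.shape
(5, 5, 23, 31)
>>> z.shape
(5, 5)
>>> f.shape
(17, 23, 5)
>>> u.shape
(5, 5)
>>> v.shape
(17, 23)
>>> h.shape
(5, 5)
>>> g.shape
(5, 17)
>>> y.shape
(17, 5)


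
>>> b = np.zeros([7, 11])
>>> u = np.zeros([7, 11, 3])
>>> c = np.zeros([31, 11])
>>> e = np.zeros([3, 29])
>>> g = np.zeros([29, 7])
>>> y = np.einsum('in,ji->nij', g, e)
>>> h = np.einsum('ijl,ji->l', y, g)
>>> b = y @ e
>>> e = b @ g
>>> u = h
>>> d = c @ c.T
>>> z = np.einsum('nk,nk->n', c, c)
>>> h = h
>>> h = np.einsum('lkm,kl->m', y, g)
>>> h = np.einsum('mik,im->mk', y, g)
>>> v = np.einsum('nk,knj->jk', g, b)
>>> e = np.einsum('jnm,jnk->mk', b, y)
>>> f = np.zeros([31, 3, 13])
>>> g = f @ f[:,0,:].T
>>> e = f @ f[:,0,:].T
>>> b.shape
(7, 29, 29)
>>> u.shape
(3,)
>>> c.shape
(31, 11)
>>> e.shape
(31, 3, 31)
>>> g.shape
(31, 3, 31)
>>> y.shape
(7, 29, 3)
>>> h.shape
(7, 3)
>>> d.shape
(31, 31)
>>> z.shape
(31,)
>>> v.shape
(29, 7)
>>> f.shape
(31, 3, 13)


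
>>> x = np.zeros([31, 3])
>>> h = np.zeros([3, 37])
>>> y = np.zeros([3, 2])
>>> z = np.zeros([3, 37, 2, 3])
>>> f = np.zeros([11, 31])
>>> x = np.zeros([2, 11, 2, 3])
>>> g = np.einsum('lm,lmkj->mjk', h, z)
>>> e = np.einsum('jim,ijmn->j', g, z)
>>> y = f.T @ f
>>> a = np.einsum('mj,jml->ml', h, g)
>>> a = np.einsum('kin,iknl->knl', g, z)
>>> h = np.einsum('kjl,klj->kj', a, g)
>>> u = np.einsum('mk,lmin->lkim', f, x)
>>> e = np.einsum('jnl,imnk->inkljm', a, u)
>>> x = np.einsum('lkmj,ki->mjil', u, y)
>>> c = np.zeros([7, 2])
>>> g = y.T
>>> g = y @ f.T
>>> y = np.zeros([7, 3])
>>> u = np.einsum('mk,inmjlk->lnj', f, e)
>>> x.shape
(2, 11, 31, 2)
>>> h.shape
(37, 2)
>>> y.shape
(7, 3)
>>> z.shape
(3, 37, 2, 3)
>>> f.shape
(11, 31)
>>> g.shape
(31, 11)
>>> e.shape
(2, 2, 11, 3, 37, 31)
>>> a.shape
(37, 2, 3)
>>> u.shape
(37, 2, 3)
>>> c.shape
(7, 2)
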